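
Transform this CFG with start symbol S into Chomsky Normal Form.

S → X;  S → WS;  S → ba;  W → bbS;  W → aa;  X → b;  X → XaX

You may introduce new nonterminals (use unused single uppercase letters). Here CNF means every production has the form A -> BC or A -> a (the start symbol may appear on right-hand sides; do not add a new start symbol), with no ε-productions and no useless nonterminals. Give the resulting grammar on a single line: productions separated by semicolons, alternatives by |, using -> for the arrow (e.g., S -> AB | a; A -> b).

S -> b | BA | WS | XC; A -> a; B -> b; C -> AX; D -> BS; E -> AX; W -> AA | BD; X -> b | XE

No ε-productions.
After unit-elimination: S -> b | WS | ba | XaX; W -> aa | bbS; X -> b | XaX.
TERM: introduce A -> a, B -> b and substitute in every rule of length ≥2.
BIN: S -> XAX becomes S -> XC, C -> AX; W -> BBS becomes W -> BD, D -> BS; X -> XAX becomes X -> XE, E -> AX.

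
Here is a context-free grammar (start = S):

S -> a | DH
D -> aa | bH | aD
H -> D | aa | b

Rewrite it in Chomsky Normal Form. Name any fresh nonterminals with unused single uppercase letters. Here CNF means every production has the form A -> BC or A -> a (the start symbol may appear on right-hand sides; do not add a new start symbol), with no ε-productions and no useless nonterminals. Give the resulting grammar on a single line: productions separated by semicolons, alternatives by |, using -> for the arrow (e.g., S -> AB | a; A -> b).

S -> a | DH; A -> a; B -> b; D -> AA | AD | BH; H -> b | AA | AD | BH

No ε-productions.
After unit-elimination: S -> a | DH; D -> aD | aa | bH; H -> b | aD | aa | bH.
TERM: introduce A -> a, B -> b and substitute in every rule of length ≥2.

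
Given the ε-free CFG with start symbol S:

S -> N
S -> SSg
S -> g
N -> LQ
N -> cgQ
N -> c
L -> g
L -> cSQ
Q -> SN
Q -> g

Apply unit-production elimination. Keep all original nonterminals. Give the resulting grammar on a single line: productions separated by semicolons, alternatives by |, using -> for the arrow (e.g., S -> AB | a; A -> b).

Unit productions: S->N.
Unit pairs (A ⇒* B via units): (S,N).
S: inherits non-unit rules of {N, S} → LQ | SSg | c | cgQ | g.
L: inherits non-unit rules of {L} → cSQ | g.
N: inherits non-unit rules of {N} → LQ | c | cgQ.
Q: inherits non-unit rules of {Q} → SN | g.

S -> c | g | LQ | SSg | cgQ; L -> g | cSQ; N -> c | LQ | cgQ; Q -> g | SN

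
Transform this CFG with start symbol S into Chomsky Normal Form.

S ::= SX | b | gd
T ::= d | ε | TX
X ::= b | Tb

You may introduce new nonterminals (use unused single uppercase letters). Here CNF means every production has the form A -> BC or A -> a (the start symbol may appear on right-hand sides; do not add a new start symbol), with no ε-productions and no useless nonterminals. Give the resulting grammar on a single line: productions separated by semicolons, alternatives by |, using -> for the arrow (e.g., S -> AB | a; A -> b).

S -> b | AB | SX; A -> g; B -> d; C -> b; T -> b | d | TC | TX; X -> b | TC

Nullable: {T}; after ε-elimination: S -> b | SX | gd; T -> X | d | TX; X -> b | Tb.
After unit-elimination: S -> b | SX | gd; T -> b | d | TX | Tb; X -> b | Tb.
TERM: introduce C -> b, B -> d, A -> g and substitute in every rule of length ≥2.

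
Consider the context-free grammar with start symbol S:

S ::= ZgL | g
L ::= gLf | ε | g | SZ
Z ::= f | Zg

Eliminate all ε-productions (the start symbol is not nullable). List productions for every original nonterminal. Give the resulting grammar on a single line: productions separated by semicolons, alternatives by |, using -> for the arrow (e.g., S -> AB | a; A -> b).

Nullable set: {L}.
S -> ZgL: L nullable, giving Zg | ZgL.
Drop L -> ε.
L -> gLf: L nullable, giving gLf | gf.
Unchanged (no nullable symbols): S -> g; L -> SZ; L -> g; Z -> Zg; Z -> f.

S -> g | Zg | ZgL; L -> g | SZ | gf | gLf; Z -> f | Zg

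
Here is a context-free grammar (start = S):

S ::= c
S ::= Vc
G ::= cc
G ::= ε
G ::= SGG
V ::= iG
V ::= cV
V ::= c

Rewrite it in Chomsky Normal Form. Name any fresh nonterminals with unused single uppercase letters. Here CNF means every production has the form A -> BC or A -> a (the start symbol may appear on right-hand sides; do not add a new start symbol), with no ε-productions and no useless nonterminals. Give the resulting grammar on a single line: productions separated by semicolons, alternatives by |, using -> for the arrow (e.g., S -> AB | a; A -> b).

Nullable: {G}; after ε-elimination: S -> c | Vc; G -> S | SG | cc | SGG; V -> c | i | cV | iG.
After unit-elimination: S -> c | Vc; G -> c | SG | Vc | cc | SGG; V -> c | i | cV | iG.
TERM: introduce A -> c, B -> i and substitute in every rule of length ≥2.
BIN: G -> SGG becomes G -> SC, C -> GG.

S -> c | VA; A -> c; B -> i; C -> GG; G -> c | AA | SC | SG | VA; V -> c | i | AV | BG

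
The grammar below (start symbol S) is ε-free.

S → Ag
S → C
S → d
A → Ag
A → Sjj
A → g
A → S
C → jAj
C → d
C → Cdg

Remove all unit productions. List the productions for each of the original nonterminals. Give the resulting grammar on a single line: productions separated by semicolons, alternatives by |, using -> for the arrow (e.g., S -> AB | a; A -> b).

S -> d | Ag | Cdg | jAj; A -> d | g | Ag | Cdg | Sjj | jAj; C -> d | Cdg | jAj

Unit productions: A->S, S->C.
Unit pairs (A ⇒* B via units): (A,C), (A,S), (S,C).
S: inherits non-unit rules of {C, S} → Ag | Cdg | d | jAj.
A: inherits non-unit rules of {A, C, S} → Ag | Cdg | Sjj | d | g | jAj.
C: inherits non-unit rules of {C} → Cdg | d | jAj.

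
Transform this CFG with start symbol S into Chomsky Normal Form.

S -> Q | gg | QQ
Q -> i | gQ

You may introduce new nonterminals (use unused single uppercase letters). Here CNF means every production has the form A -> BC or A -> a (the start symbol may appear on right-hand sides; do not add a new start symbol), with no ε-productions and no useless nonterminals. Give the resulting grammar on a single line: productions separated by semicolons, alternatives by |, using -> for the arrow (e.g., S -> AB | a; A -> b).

S -> i | AA | AQ | QQ; A -> g; Q -> i | AQ

No ε-productions.
After unit-elimination: S -> i | QQ | gQ | gg; Q -> i | gQ.
TERM: introduce A -> g and substitute in every rule of length ≥2.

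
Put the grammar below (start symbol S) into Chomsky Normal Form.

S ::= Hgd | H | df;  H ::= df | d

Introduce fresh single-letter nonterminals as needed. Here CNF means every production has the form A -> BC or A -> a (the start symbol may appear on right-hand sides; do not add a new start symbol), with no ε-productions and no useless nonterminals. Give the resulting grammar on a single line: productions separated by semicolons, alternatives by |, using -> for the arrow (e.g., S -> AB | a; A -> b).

S -> d | AB | HD; A -> d; B -> f; C -> g; D -> CA; H -> d | AB

No ε-productions.
After unit-elimination: S -> d | df | Hgd; H -> d | df.
TERM: introduce A -> d, B -> f, C -> g and substitute in every rule of length ≥2.
BIN: S -> HCA becomes S -> HD, D -> CA.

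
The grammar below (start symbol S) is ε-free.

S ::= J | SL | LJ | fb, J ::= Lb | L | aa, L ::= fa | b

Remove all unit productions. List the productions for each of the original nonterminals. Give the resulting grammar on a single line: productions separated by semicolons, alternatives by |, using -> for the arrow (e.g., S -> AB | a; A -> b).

S -> b | LJ | Lb | SL | aa | fa | fb; J -> b | Lb | aa | fa; L -> b | fa

Unit productions: J->L, S->J.
Unit pairs (A ⇒* B via units): (J,L), (S,J), (S,L).
S: inherits non-unit rules of {J, L, S} → LJ | Lb | SL | aa | b | fa | fb.
J: inherits non-unit rules of {J, L} → Lb | aa | b | fa.
L: inherits non-unit rules of {L} → b | fa.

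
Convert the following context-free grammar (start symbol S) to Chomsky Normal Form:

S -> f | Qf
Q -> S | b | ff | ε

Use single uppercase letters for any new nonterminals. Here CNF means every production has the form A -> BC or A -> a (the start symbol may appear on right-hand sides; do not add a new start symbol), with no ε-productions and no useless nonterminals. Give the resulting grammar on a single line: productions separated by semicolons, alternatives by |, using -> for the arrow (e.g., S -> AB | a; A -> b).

Nullable: {Q}; after ε-elimination: S -> f | Qf; Q -> S | b | ff.
After unit-elimination: S -> f | Qf; Q -> b | f | Qf | ff.
TERM: introduce A -> f and substitute in every rule of length ≥2.

S -> f | QA; A -> f; Q -> b | f | AA | QA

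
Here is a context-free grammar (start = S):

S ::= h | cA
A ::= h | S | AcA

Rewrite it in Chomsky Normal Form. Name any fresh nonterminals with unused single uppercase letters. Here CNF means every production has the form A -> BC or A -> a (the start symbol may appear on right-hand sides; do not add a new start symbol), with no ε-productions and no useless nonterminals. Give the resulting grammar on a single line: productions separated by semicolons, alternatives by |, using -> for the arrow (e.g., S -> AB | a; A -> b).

S -> h | BA; A -> h | AC | BA; B -> c; C -> BA

No ε-productions.
After unit-elimination: S -> h | cA; A -> h | cA | AcA.
TERM: introduce B -> c and substitute in every rule of length ≥2.
BIN: A -> ABA becomes A -> AC, C -> BA.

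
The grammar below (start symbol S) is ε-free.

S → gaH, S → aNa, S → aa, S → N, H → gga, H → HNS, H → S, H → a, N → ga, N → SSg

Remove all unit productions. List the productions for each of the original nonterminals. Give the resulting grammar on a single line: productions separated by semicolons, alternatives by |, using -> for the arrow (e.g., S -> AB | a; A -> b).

S -> aa | ga | SSg | aNa | gaH; H -> a | aa | ga | HNS | SSg | aNa | gaH | gga; N -> ga | SSg

Unit productions: H->S, S->N.
Unit pairs (A ⇒* B via units): (H,N), (H,S), (S,N).
S: inherits non-unit rules of {N, S} → SSg | aNa | aa | ga | gaH.
H: inherits non-unit rules of {H, N, S} → HNS | SSg | a | aNa | aa | ga | gaH | gga.
N: inherits non-unit rules of {N} → SSg | ga.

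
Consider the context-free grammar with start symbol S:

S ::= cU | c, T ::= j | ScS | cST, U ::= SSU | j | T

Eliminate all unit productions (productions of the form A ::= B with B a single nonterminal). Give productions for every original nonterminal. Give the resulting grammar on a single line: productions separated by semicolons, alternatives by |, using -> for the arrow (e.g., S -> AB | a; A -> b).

Unit productions: U->T.
Unit pairs (A ⇒* B via units): (U,T).
S: inherits non-unit rules of {S} → c | cU.
T: inherits non-unit rules of {T} → ScS | cST | j.
U: inherits non-unit rules of {T, U} → SSU | ScS | cST | j.

S -> c | cU; T -> j | ScS | cST; U -> j | SSU | ScS | cST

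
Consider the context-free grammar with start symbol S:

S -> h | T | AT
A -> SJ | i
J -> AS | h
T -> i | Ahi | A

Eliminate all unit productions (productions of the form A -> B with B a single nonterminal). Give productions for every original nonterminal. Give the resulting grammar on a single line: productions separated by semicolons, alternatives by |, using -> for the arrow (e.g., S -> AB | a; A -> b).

Unit productions: S->T, T->A.
Unit pairs (A ⇒* B via units): (S,A), (S,T), (T,A).
S: inherits non-unit rules of {A, S, T} → AT | Ahi | SJ | h | i.
A: inherits non-unit rules of {A} → SJ | i.
J: inherits non-unit rules of {J} → AS | h.
T: inherits non-unit rules of {A, T} → Ahi | SJ | i.

S -> h | i | AT | SJ | Ahi; A -> i | SJ; J -> h | AS; T -> i | SJ | Ahi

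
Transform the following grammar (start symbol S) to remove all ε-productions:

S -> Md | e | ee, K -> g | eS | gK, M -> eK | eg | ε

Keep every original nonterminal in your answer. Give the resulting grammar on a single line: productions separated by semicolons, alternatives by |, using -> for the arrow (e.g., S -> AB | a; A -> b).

S -> d | e | Md | ee; K -> g | eS | gK; M -> eK | eg

Nullable set: {M}.
S -> Md: M nullable, giving Md | d.
Drop M -> ε.
Unchanged (no nullable symbols): S -> e; S -> ee; K -> eS; K -> g; K -> gK; M -> eK; M -> eg.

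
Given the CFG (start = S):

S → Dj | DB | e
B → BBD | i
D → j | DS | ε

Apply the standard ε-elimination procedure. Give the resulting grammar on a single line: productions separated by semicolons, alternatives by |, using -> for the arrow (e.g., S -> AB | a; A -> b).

Nullable set: {D}.
S -> DB: D nullable, giving B | DB.
S -> Dj: D nullable, giving Dj | j.
B -> BBD: D nullable, giving BB | BBD.
Drop D -> ε.
D -> DS: D nullable, giving DS | S.
Unchanged (no nullable symbols): S -> e; B -> i; D -> j.

S -> B | e | j | DB | Dj; B -> i | BB | BBD; D -> S | j | DS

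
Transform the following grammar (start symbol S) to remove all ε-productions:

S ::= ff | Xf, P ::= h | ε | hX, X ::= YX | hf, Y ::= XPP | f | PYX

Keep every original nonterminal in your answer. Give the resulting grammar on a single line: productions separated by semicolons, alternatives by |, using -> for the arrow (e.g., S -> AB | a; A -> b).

Nullable set: {P}.
Drop P -> ε.
Y -> PYX: P nullable, giving PYX | YX.
Y -> XPP: P, P nullable, giving X | XP | XPP.
Unchanged (no nullable symbols): S -> Xf; S -> ff; P -> h; P -> hX; X -> YX; X -> hf; Y -> f.

S -> Xf | ff; P -> h | hX; X -> YX | hf; Y -> X | f | XP | YX | PYX | XPP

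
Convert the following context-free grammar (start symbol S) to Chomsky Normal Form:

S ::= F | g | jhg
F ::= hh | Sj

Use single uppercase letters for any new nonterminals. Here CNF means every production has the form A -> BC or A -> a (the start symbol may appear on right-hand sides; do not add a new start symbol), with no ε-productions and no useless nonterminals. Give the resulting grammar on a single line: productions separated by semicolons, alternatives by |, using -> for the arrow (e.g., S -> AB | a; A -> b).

No ε-productions.
After unit-elimination: S -> g | Sj | hh | jhg; F -> Sj | hh.
TERM: introduce C -> g, B -> h, A -> j and substitute in every rule of length ≥2.
BIN: S -> ABC becomes S -> AD, D -> BC.
Drop unreachable/unproductive: F.

S -> g | AD | BB | SA; A -> j; B -> h; C -> g; D -> BC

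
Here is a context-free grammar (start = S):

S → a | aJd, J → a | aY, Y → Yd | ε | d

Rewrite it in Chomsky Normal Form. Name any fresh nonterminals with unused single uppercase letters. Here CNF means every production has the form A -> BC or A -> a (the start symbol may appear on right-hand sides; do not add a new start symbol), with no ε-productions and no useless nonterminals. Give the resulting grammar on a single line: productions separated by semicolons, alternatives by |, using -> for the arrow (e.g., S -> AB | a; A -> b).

Nullable: {Y}; after ε-elimination: S -> a | aJd; J -> a | aY; Y -> d | Yd.
No unit productions to eliminate.
TERM: introduce A -> a, B -> d and substitute in every rule of length ≥2.
BIN: S -> AJB becomes S -> AC, C -> JB.

S -> a | AC; A -> a; B -> d; C -> JB; J -> a | AY; Y -> d | YB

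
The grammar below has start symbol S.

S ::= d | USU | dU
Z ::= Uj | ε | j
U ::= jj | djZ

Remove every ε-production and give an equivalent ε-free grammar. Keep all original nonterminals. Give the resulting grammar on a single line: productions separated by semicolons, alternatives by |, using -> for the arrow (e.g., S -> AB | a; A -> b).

Nullable set: {Z}.
U -> djZ: Z nullable, giving dj | djZ.
Drop Z -> ε.
Unchanged (no nullable symbols): S -> USU; S -> d; S -> dU; U -> jj; Z -> Uj; Z -> j.

S -> d | dU | USU; U -> dj | jj | djZ; Z -> j | Uj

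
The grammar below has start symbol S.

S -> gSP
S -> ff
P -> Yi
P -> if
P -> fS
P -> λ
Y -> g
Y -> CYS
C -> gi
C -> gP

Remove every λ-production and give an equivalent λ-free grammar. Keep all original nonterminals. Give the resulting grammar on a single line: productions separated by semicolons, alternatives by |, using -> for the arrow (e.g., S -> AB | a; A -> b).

Nullable set: {P}.
S -> gSP: P nullable, giving gS | gSP.
C -> gP: P nullable, giving g | gP.
Drop P -> λ.
Unchanged (no nullable symbols): S -> ff; C -> gi; P -> Yi; P -> fS; P -> if; Y -> CYS; Y -> g.

S -> ff | gS | gSP; C -> g | gP | gi; P -> Yi | fS | if; Y -> g | CYS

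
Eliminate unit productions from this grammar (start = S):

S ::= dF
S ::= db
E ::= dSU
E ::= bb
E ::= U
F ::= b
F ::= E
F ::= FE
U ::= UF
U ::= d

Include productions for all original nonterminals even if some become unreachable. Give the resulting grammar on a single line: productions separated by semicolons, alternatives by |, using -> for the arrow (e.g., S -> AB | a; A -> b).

S -> dF | db; E -> d | UF | bb | dSU; F -> b | d | FE | UF | bb | dSU; U -> d | UF

Unit productions: E->U, F->E.
Unit pairs (A ⇒* B via units): (E,U), (F,E), (F,U).
S: inherits non-unit rules of {S} → dF | db.
E: inherits non-unit rules of {E, U} → UF | bb | d | dSU.
F: inherits non-unit rules of {E, F, U} → FE | UF | b | bb | d | dSU.
U: inherits non-unit rules of {U} → UF | d.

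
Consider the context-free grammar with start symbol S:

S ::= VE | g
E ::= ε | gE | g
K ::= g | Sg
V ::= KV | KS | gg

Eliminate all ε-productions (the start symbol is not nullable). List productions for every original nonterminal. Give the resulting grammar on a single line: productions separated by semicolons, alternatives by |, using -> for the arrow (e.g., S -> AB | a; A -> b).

Nullable set: {E}.
S -> VE: E nullable, giving V | VE.
Drop E -> ε.
E -> gE: E nullable, giving g | gE.
Unchanged (no nullable symbols): S -> g; E -> g; K -> Sg; K -> g; V -> KS; V -> KV; V -> gg.

S -> V | g | VE; E -> g | gE; K -> g | Sg; V -> KS | KV | gg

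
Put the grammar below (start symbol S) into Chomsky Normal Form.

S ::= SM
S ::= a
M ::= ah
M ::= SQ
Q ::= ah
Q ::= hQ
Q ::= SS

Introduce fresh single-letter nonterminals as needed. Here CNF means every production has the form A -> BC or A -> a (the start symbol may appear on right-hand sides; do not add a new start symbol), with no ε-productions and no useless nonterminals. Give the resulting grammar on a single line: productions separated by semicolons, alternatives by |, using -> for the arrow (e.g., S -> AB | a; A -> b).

S -> a | SM; A -> a; B -> h; M -> AB | SQ; Q -> AB | BQ | SS

No ε-productions.
No unit productions to eliminate.
TERM: introduce A -> a, B -> h and substitute in every rule of length ≥2.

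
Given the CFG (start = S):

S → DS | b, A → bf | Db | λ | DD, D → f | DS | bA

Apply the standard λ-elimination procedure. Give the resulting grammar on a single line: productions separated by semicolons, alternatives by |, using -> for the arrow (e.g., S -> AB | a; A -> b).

S -> b | DS; A -> DD | Db | bf; D -> b | f | DS | bA

Nullable set: {A}.
Drop A -> λ.
D -> bA: A nullable, giving b | bA.
Unchanged (no nullable symbols): S -> DS; S -> b; A -> DD; A -> Db; A -> bf; D -> DS; D -> f.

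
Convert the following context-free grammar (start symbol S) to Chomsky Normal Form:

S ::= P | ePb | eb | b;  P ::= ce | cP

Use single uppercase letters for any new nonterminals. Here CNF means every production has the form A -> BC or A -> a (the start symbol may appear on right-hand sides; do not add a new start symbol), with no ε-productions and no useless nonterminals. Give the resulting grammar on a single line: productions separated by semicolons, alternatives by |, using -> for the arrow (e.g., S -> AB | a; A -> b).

S -> b | AB | AP | BC | BD; A -> c; B -> e; C -> b; D -> PC; P -> AB | AP

No ε-productions.
After unit-elimination: S -> b | cP | ce | eb | ePb; P -> cP | ce.
TERM: introduce C -> b, A -> c, B -> e and substitute in every rule of length ≥2.
BIN: S -> BPC becomes S -> BD, D -> PC.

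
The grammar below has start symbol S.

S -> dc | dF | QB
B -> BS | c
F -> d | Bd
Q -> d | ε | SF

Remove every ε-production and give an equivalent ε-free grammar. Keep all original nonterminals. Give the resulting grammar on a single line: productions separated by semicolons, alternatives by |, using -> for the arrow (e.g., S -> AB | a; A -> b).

S -> B | QB | dF | dc; B -> c | BS; F -> d | Bd; Q -> d | SF

Nullable set: {Q}.
S -> QB: Q nullable, giving B | QB.
Drop Q -> ε.
Unchanged (no nullable symbols): S -> dF; S -> dc; B -> BS; B -> c; F -> Bd; F -> d; Q -> SF; Q -> d.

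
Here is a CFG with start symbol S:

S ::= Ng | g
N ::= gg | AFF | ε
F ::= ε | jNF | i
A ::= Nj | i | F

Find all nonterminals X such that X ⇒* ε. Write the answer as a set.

{A, F, N}

Directly nullable (have an ε-rule): {F, N}.
A is nullable via A -> F (every symbol on the right is already known nullable).
Not nullable: S — each has a terminal in every rule's right-hand side or depends on a non-nullable symbol.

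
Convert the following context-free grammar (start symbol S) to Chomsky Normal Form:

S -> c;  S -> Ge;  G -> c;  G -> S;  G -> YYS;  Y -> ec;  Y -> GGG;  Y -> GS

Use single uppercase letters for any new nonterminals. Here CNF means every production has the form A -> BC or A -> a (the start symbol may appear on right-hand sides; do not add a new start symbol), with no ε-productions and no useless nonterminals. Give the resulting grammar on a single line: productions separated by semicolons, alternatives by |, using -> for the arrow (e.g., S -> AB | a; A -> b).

No ε-productions.
After unit-elimination: S -> c | Ge; G -> c | Ge | YYS; Y -> GS | ec | GGG.
TERM: introduce B -> c, A -> e and substitute in every rule of length ≥2.
BIN: G -> YYS becomes G -> YC, C -> YS; Y -> GGG becomes Y -> GD, D -> GG.

S -> c | GA; A -> e; B -> c; C -> YS; D -> GG; G -> c | GA | YC; Y -> AB | GD | GS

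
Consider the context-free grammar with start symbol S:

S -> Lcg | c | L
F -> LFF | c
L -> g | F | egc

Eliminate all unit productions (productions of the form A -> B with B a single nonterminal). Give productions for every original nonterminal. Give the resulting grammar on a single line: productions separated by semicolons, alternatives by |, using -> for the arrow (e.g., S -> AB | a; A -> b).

S -> c | g | LFF | Lcg | egc; F -> c | LFF; L -> c | g | LFF | egc

Unit productions: L->F, S->L.
Unit pairs (A ⇒* B via units): (L,F), (S,F), (S,L).
S: inherits non-unit rules of {F, L, S} → LFF | Lcg | c | egc | g.
F: inherits non-unit rules of {F} → LFF | c.
L: inherits non-unit rules of {F, L} → LFF | c | egc | g.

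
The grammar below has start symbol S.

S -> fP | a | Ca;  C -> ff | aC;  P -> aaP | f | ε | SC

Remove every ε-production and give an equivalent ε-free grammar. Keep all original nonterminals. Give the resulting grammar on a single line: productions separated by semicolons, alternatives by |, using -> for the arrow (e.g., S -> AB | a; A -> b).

S -> a | f | Ca | fP; C -> aC | ff; P -> f | SC | aa | aaP

Nullable set: {P}.
S -> fP: P nullable, giving f | fP.
Drop P -> ε.
P -> aaP: P nullable, giving aa | aaP.
Unchanged (no nullable symbols): S -> Ca; S -> a; C -> aC; C -> ff; P -> SC; P -> f.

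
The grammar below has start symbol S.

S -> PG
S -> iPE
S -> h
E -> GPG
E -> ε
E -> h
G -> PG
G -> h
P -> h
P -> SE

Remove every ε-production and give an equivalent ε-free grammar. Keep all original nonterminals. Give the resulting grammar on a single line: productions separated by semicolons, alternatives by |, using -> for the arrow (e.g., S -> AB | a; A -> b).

S -> h | PG | iP | iPE; E -> h | GPG; G -> h | PG; P -> S | h | SE

Nullable set: {E}.
S -> iPE: E nullable, giving iP | iPE.
Drop E -> ε.
P -> SE: E nullable, giving S | SE.
Unchanged (no nullable symbols): S -> PG; S -> h; E -> GPG; E -> h; G -> PG; G -> h; P -> h.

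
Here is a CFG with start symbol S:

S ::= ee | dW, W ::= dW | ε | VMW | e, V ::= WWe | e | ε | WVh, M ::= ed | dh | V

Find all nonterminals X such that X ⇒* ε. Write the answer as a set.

Directly nullable (have an ε-rule): {V, W}.
M is nullable via M -> V (every symbol on the right is already known nullable).
Not nullable: S — each has a terminal in every rule's right-hand side or depends on a non-nullable symbol.

{M, V, W}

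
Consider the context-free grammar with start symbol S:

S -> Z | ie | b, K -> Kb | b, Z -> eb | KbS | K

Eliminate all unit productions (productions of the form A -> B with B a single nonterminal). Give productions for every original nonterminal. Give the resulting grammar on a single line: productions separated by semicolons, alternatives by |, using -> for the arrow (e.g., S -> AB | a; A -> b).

S -> b | Kb | eb | ie | KbS; K -> b | Kb; Z -> b | Kb | eb | KbS

Unit productions: S->Z, Z->K.
Unit pairs (A ⇒* B via units): (S,K), (S,Z), (Z,K).
S: inherits non-unit rules of {K, S, Z} → Kb | KbS | b | eb | ie.
K: inherits non-unit rules of {K} → Kb | b.
Z: inherits non-unit rules of {K, Z} → Kb | KbS | b | eb.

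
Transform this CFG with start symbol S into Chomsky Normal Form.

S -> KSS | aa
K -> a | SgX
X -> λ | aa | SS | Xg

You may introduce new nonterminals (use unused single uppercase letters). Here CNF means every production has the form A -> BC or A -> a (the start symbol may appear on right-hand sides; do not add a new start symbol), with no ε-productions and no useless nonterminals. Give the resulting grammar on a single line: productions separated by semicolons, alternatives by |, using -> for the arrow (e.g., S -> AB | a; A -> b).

Nullable: {X}; after ε-elimination: S -> aa | KSS; K -> a | Sg | SgX; X -> g | SS | Xg | aa.
No unit productions to eliminate.
TERM: introduce B -> a, A -> g and substitute in every rule of length ≥2.
BIN: K -> SAX becomes K -> SC, C -> AX; S -> KSS becomes S -> KD, D -> SS.

S -> BB | KD; A -> g; B -> a; C -> AX; D -> SS; K -> a | SA | SC; X -> g | BB | SS | XA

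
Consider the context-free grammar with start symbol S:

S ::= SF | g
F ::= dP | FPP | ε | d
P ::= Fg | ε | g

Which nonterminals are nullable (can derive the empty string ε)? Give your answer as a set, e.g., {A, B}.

Directly nullable (have an ε-rule): {F, P}.
Not nullable: S — each has a terminal in every rule's right-hand side or depends on a non-nullable symbol.

{F, P}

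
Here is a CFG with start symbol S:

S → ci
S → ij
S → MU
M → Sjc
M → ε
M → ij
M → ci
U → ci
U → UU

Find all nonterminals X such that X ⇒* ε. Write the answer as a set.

Directly nullable (have an ε-rule): {M}.
Not nullable: S, U — each has a terminal in every rule's right-hand side or depends on a non-nullable symbol.

{M}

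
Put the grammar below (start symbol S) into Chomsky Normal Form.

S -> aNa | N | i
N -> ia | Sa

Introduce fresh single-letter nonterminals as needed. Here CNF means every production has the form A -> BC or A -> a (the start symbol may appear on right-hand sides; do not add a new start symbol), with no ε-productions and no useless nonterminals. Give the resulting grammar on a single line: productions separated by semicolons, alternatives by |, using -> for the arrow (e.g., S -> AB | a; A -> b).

No ε-productions.
After unit-elimination: S -> i | Sa | ia | aNa; N -> Sa | ia.
TERM: introduce A -> a, B -> i and substitute in every rule of length ≥2.
BIN: S -> ANA becomes S -> AC, C -> NA.

S -> i | AC | BA | SA; A -> a; B -> i; C -> NA; N -> BA | SA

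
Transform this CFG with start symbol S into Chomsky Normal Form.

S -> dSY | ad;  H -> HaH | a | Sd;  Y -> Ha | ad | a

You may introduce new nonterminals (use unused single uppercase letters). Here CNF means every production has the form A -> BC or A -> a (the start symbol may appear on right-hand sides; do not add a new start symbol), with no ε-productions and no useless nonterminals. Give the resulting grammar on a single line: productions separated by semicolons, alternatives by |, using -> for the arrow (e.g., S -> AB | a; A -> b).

No ε-productions.
No unit productions to eliminate.
TERM: introduce A -> a, B -> d and substitute in every rule of length ≥2.
BIN: H -> HAH becomes H -> HC, C -> AH; S -> BSY becomes S -> BD, D -> SY.

S -> AB | BD; A -> a; B -> d; C -> AH; D -> SY; H -> a | HC | SB; Y -> a | AB | HA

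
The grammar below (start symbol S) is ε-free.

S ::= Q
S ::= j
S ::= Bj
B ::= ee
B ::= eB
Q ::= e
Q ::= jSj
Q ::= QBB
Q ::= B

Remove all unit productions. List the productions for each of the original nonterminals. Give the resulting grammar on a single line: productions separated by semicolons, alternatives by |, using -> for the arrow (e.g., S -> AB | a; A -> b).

Unit productions: Q->B, S->Q.
Unit pairs (A ⇒* B via units): (Q,B), (S,B), (S,Q).
S: inherits non-unit rules of {B, Q, S} → Bj | QBB | e | eB | ee | j | jSj.
B: inherits non-unit rules of {B} → eB | ee.
Q: inherits non-unit rules of {B, Q} → QBB | e | eB | ee | jSj.

S -> e | j | Bj | eB | ee | QBB | jSj; B -> eB | ee; Q -> e | eB | ee | QBB | jSj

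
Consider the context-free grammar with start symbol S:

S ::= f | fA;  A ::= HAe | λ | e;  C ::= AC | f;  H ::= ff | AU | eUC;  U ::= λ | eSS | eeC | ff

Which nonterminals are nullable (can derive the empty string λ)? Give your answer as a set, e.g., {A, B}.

Directly nullable (have an ε-rule): {A, U}.
H is nullable via H -> AU (every symbol on the right is already known nullable).
Not nullable: C, S — each has a terminal in every rule's right-hand side or depends on a non-nullable symbol.

{A, H, U}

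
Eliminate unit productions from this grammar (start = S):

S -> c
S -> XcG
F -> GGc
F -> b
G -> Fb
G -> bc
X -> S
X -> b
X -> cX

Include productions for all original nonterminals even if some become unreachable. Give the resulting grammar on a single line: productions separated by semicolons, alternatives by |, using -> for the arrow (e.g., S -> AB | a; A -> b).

S -> c | XcG; F -> b | GGc; G -> Fb | bc; X -> b | c | cX | XcG

Unit productions: X->S.
Unit pairs (A ⇒* B via units): (X,S).
S: inherits non-unit rules of {S} → XcG | c.
F: inherits non-unit rules of {F} → GGc | b.
G: inherits non-unit rules of {G} → Fb | bc.
X: inherits non-unit rules of {S, X} → XcG | b | c | cX.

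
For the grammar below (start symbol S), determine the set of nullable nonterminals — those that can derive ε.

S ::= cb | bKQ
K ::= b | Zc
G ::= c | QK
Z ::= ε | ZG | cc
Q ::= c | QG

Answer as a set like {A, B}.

{Z}

Directly nullable (have an ε-rule): {Z}.
Not nullable: G, K, Q, S — each has a terminal in every rule's right-hand side or depends on a non-nullable symbol.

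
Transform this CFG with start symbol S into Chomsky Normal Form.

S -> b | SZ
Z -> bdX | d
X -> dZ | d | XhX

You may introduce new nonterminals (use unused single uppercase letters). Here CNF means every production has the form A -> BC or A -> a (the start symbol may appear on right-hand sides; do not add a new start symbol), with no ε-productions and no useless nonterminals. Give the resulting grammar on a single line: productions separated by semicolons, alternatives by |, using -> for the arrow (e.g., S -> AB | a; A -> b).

No ε-productions.
No unit productions to eliminate.
TERM: introduce C -> b, B -> d, A -> h and substitute in every rule of length ≥2.
BIN: X -> XAX becomes X -> XD, D -> AX; Z -> CBX becomes Z -> CE, E -> BX.

S -> b | SZ; A -> h; B -> d; C -> b; D -> AX; E -> BX; X -> d | BZ | XD; Z -> d | CE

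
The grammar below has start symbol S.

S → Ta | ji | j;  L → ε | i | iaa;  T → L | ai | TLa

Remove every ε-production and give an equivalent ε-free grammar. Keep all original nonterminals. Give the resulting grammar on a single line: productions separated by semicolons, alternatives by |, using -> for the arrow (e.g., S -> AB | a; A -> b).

Nullable set: {L, T}.
S -> Ta: T nullable, giving Ta | a.
Drop L -> ε.
T -> L: L nullable, giving L.
T -> TLa: T, L nullable, giving La | TLa | Ta | a.
Unchanged (no nullable symbols): S -> j; S -> ji; L -> i; L -> iaa; T -> ai.

S -> a | j | Ta | ji; L -> i | iaa; T -> L | a | La | Ta | ai | TLa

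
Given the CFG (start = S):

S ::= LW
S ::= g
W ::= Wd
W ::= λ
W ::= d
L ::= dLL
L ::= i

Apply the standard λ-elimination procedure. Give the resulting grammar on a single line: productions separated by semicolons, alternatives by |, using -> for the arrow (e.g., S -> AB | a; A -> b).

S -> L | g | LW; L -> i | dLL; W -> d | Wd

Nullable set: {W}.
S -> LW: W nullable, giving L | LW.
Drop W -> λ.
W -> Wd: W nullable, giving Wd | d.
Unchanged (no nullable symbols): S -> g; L -> dLL; L -> i; W -> d.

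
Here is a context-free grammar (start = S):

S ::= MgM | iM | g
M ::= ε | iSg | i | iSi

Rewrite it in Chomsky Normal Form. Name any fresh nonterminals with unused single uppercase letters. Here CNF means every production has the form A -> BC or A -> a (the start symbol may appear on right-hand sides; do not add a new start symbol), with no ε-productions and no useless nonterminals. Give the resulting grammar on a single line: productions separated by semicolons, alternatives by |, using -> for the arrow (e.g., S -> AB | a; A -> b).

Nullable: {M}; after ε-elimination: S -> g | i | Mg | gM | iM | MgM; M -> i | iSg | iSi.
No unit productions to eliminate.
TERM: introduce B -> g, A -> i and substitute in every rule of length ≥2.
BIN: M -> ASA becomes M -> AC, C -> SA; M -> ASB becomes M -> AD, D -> SB; S -> MBM becomes S -> ME, E -> BM.

S -> g | i | AM | BM | MB | ME; A -> i; B -> g; C -> SA; D -> SB; E -> BM; M -> i | AC | AD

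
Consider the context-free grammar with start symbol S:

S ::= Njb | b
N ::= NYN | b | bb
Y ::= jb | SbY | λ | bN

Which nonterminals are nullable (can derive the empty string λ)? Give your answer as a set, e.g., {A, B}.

Directly nullable (have an ε-rule): {Y}.
Not nullable: N, S — each has a terminal in every rule's right-hand side or depends on a non-nullable symbol.

{Y}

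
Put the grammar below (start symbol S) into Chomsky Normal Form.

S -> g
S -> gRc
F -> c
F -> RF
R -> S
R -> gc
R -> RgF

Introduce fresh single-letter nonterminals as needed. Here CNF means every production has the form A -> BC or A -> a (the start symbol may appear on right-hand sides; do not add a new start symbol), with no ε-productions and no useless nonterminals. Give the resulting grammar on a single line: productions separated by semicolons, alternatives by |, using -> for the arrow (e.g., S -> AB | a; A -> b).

S -> g | AE; A -> g; B -> c; C -> RB; D -> AF; E -> RB; F -> c | RF; R -> g | AB | AC | RD

No ε-productions.
After unit-elimination: S -> g | gRc; F -> c | RF; R -> g | gc | RgF | gRc.
TERM: introduce B -> c, A -> g and substitute in every rule of length ≥2.
BIN: R -> ARB becomes R -> AC, C -> RB; R -> RAF becomes R -> RD, D -> AF; S -> ARB becomes S -> AE, E -> RB.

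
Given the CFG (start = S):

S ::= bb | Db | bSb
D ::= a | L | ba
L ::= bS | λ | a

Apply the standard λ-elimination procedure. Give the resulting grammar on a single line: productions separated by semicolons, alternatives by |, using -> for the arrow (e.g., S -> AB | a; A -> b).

S -> b | Db | bb | bSb; D -> L | a | ba; L -> a | bS

Nullable set: {D, L}.
S -> Db: D nullable, giving Db | b.
D -> L: L nullable, giving L.
Drop L -> λ.
Unchanged (no nullable symbols): S -> bSb; S -> bb; D -> a; D -> ba; L -> a; L -> bS.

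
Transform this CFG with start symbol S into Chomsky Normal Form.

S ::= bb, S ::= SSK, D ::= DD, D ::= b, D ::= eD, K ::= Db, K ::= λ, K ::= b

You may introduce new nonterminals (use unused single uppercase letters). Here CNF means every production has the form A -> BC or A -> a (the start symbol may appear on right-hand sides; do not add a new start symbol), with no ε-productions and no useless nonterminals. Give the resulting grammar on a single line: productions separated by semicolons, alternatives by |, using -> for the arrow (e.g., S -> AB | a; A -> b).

Nullable: {K}; after ε-elimination: S -> SS | bb | SSK; D -> b | DD | eD; K -> b | Db.
No unit productions to eliminate.
TERM: introduce B -> b, A -> e and substitute in every rule of length ≥2.
BIN: S -> SSK becomes S -> SC, C -> SK.

S -> BB | SC | SS; A -> e; B -> b; C -> SK; D -> b | AD | DD; K -> b | DB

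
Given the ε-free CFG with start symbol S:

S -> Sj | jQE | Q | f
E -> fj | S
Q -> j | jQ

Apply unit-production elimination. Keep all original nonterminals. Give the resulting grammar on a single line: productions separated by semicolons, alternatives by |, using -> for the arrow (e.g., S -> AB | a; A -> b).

S -> f | j | Sj | jQ | jQE; E -> f | j | Sj | fj | jQ | jQE; Q -> j | jQ

Unit productions: E->S, S->Q.
Unit pairs (A ⇒* B via units): (E,Q), (E,S), (S,Q).
S: inherits non-unit rules of {Q, S} → Sj | f | j | jQ | jQE.
E: inherits non-unit rules of {E, Q, S} → Sj | f | fj | j | jQ | jQE.
Q: inherits non-unit rules of {Q} → j | jQ.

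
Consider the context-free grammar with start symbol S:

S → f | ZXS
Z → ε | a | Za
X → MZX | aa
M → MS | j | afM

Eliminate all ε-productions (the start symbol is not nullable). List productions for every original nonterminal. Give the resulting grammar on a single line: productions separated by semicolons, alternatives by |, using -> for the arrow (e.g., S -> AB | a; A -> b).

Nullable set: {Z}.
S -> ZXS: Z nullable, giving XS | ZXS.
X -> MZX: Z nullable, giving MX | MZX.
Drop Z -> ε.
Z -> Za: Z nullable, giving Za | a.
Unchanged (no nullable symbols): S -> f; M -> MS; M -> afM; M -> j; X -> aa; Z -> a.

S -> f | XS | ZXS; M -> j | MS | afM; X -> MX | aa | MZX; Z -> a | Za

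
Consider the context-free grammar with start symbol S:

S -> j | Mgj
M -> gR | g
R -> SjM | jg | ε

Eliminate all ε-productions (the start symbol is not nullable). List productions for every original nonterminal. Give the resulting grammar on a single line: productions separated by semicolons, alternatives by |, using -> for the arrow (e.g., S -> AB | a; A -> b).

Nullable set: {R}.
M -> gR: R nullable, giving g | gR.
Drop R -> ε.
Unchanged (no nullable symbols): S -> Mgj; S -> j; M -> g; R -> SjM; R -> jg.

S -> j | Mgj; M -> g | gR; R -> jg | SjM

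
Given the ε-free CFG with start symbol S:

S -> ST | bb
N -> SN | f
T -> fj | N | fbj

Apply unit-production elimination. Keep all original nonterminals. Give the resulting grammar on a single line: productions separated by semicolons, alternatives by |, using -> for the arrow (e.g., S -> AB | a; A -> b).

S -> ST | bb; N -> f | SN; T -> f | SN | fj | fbj

Unit productions: T->N.
Unit pairs (A ⇒* B via units): (T,N).
S: inherits non-unit rules of {S} → ST | bb.
N: inherits non-unit rules of {N} → SN | f.
T: inherits non-unit rules of {N, T} → SN | f | fbj | fj.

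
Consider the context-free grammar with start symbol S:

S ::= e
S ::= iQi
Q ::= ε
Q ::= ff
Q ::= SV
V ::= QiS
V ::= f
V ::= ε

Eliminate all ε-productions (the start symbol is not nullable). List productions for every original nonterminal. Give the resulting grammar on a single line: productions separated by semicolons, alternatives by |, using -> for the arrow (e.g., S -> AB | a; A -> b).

Nullable set: {Q, V}.
S -> iQi: Q nullable, giving iQi | ii.
Drop Q -> ε.
Q -> SV: V nullable, giving S | SV.
Drop V -> ε.
V -> QiS: Q nullable, giving QiS | iS.
Unchanged (no nullable symbols): S -> e; Q -> ff; V -> f.

S -> e | ii | iQi; Q -> S | SV | ff; V -> f | iS | QiS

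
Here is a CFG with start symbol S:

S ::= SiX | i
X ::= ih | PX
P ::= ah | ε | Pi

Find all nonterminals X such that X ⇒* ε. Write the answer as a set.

{P}

Directly nullable (have an ε-rule): {P}.
Not nullable: S, X — each has a terminal in every rule's right-hand side or depends on a non-nullable symbol.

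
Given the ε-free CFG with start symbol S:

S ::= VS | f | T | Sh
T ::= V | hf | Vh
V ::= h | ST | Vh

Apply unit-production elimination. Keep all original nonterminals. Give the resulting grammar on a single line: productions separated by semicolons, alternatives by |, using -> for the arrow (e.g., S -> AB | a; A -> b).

S -> f | h | ST | Sh | VS | Vh | hf; T -> h | ST | Vh | hf; V -> h | ST | Vh

Unit productions: S->T, T->V.
Unit pairs (A ⇒* B via units): (S,T), (S,V), (T,V).
S: inherits non-unit rules of {S, T, V} → ST | Sh | VS | Vh | f | h | hf.
T: inherits non-unit rules of {T, V} → ST | Vh | h | hf.
V: inherits non-unit rules of {V} → ST | Vh | h.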